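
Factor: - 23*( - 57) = 1311= 3^1*19^1* 23^1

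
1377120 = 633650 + 743470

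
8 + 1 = 9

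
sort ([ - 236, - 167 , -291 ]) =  [ - 291, - 236, - 167] 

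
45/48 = 15/16 = 0.94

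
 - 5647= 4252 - 9899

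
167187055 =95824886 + 71362169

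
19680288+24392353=44072641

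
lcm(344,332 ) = 28552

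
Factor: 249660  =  2^2*3^2*5^1*19^1*73^1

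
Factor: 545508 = 2^2*3^3*5051^1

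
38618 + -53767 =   -  15149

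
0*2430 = 0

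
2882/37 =77 + 33/37=   77.89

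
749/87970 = 749/87970 = 0.01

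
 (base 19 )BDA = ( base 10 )4228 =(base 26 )66g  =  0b1000010000100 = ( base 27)5lg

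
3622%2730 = 892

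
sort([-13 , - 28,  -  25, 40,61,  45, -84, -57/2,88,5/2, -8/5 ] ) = [-84, - 57/2,- 28,  -  25, - 13, - 8/5, 5/2,40, 45, 61,88]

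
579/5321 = 579/5321  =  0.11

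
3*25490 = 76470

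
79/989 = 79/989 = 0.08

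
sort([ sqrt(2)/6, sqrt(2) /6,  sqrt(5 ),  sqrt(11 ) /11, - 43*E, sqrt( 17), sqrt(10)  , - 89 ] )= [ - 43*E, - 89, sqrt(2)/6, sqrt( 2 ) /6,sqrt(11)/11, sqrt (5 ), sqrt(10 ), sqrt(17)]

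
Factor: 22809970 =2^1 * 5^1*179^1*12743^1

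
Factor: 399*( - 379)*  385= -3^1*5^1 * 7^2*11^1 * 19^1*379^1=- 58220085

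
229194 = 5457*42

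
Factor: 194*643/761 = 2^1* 97^1 * 643^1 *761^ ( - 1 ) = 124742/761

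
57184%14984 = 12232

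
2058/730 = 2 + 299/365 = 2.82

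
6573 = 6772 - 199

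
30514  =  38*803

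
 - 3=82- 85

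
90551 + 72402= 162953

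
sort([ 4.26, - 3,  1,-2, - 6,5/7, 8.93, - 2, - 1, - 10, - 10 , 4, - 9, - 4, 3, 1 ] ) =[ - 10, - 10, - 9, - 6,-4, - 3, - 2, - 2,  -  1,  5/7,1,1, 3, 4, 4.26, 8.93] 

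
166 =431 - 265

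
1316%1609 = 1316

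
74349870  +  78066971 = 152416841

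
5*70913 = 354565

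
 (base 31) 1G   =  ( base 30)1h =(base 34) 1d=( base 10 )47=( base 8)57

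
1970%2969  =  1970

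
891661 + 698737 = 1590398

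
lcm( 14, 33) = 462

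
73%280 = 73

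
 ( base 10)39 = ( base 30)19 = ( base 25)1e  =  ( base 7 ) 54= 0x27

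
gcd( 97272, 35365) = 1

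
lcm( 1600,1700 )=27200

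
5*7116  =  35580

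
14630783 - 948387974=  - 933757191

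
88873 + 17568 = 106441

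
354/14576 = 177/7288 = 0.02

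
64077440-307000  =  63770440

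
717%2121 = 717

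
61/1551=61/1551 = 0.04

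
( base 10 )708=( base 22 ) 1a4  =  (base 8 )1304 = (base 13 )426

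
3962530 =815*4862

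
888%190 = 128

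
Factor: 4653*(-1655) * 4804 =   -  2^2 * 3^2*5^1*11^1*47^1 * 331^1*1201^1 = - 36994234860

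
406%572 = 406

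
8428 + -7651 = 777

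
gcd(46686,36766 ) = 62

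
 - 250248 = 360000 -610248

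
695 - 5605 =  - 4910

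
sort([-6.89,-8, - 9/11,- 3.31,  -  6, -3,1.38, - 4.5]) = [-8, - 6.89, - 6, - 4.5,-3.31, - 3 , - 9/11,1.38 ] 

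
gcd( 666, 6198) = 6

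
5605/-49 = -115 +30/49  =  -114.39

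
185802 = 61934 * 3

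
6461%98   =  91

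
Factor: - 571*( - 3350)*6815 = 2^1*5^3*29^1*47^1 * 67^1*571^1= 13036072750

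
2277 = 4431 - 2154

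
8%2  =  0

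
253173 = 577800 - 324627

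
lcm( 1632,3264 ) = 3264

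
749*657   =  492093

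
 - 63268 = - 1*63268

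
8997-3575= 5422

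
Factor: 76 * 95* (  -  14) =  - 2^3*5^1*7^1*19^2 = - 101080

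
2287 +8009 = 10296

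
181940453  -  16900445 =165040008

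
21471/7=3067  +  2/7 = 3067.29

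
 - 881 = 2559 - 3440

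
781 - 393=388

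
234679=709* 331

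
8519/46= 8519/46= 185.20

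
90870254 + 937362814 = 1028233068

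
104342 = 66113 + 38229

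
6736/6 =1122 + 2/3 = 1122.67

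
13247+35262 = 48509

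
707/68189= 707/68189 =0.01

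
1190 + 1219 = 2409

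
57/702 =19/234 = 0.08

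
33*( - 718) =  - 23694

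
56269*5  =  281345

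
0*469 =0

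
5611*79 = 443269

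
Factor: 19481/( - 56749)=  - 23/67 = - 23^1*67^ ( - 1 )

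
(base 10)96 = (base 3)10120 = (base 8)140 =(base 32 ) 30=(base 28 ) 3c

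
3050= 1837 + 1213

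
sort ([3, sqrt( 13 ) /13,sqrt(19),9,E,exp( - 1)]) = [ sqrt (13)/13,exp( - 1 ),E,  3, sqrt( 19 ),9 ]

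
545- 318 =227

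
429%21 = 9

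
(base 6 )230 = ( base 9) 110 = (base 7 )156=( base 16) 5a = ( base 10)90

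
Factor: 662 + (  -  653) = 9=3^2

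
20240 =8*2530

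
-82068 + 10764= - 71304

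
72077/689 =104 + 421/689 = 104.61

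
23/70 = 23/70 = 0.33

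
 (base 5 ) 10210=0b1010101000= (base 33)kk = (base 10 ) 680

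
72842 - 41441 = 31401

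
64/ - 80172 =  - 16/20043= - 0.00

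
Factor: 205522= 2^1 * 102761^1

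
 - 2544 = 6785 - 9329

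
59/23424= 59/23424 =0.00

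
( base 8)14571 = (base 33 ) 5wk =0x1979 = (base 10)6521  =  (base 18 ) 1225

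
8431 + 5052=13483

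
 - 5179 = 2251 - 7430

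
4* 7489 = 29956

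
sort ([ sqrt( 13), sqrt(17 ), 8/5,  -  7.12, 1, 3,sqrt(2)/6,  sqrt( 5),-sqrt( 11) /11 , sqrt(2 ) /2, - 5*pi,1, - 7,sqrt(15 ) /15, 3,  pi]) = [-5*pi, - 7.12, - 7, - sqrt(11)/11, sqrt( 2)/6,sqrt( 15 ) /15, sqrt( 2 )/2 , 1,  1, 8/5, sqrt(5), 3,3,pi, sqrt( 13),  sqrt ( 17 ) ]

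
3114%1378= 358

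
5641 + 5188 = 10829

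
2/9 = 2/9 = 0.22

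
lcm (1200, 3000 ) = 6000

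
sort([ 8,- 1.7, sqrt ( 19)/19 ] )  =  [  -  1.7 , sqrt(19) /19,8 ]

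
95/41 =2 + 13/41 = 2.32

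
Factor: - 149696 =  - 2^6*2339^1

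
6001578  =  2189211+3812367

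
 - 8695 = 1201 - 9896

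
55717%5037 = 310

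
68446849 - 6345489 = 62101360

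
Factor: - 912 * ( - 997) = 2^4*3^1 *19^1*997^1 = 909264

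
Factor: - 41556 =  - 2^2 * 3^1*3463^1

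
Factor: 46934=2^1*31^1* 757^1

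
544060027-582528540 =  - 38468513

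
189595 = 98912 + 90683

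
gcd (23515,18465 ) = 5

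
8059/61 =132+7/61  =  132.11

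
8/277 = 8/277 = 0.03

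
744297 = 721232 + 23065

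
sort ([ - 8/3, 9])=[ - 8/3, 9]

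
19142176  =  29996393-10854217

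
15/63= 5/21 = 0.24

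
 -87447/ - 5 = 87447/5 =17489.40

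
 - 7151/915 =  - 8+169/915  =  -7.82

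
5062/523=9 + 355/523  =  9.68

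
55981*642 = 35939802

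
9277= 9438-161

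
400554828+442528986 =843083814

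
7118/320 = 3559/160 = 22.24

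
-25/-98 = 25/98= 0.26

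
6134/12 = 511 + 1/6=511.17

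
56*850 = 47600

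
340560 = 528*645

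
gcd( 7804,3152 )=4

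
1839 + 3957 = 5796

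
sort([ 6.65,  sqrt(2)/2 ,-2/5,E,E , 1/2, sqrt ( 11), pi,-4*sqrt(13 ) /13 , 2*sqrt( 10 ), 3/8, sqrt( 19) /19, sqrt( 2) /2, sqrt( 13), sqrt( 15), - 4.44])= [ - 4.44,-4*sqrt( 13) /13, - 2/5, sqrt( 19)/19, 3/8, 1/2,  sqrt(2) /2, sqrt( 2)/2, E, E, pi, sqrt( 11), sqrt( 13), sqrt( 15 ) , 2*sqrt( 10 ),6.65]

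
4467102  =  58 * 77019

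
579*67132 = 38869428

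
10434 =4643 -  -5791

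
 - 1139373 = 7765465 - 8904838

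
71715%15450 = 9915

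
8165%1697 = 1377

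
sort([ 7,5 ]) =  [5 , 7 ] 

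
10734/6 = 1789 = 1789.00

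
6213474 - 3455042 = 2758432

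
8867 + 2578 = 11445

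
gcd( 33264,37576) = 616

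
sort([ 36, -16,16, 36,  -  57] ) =[ - 57, - 16, 16,36,36 ] 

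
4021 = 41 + 3980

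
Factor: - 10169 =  - 10169^1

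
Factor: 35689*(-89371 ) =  - 3189561619   =  -89^1  *  401^1 * 89371^1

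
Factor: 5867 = 5867^1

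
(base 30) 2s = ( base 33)2m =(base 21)44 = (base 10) 88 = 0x58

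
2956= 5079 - 2123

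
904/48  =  113/6 = 18.83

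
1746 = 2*873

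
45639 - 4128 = 41511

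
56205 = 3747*15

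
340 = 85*4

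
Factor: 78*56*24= 2^7*3^2*7^1*13^1= 104832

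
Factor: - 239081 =-239081^1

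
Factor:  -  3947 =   -  3947^1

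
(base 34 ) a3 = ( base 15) 17d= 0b101010111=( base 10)343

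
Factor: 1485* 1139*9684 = 2^2*3^5*5^1*11^1*17^1*67^1*269^1 = 16379662860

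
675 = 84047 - 83372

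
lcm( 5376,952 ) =91392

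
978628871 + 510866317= 1489495188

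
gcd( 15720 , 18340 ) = 2620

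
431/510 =431/510 = 0.85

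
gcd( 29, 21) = 1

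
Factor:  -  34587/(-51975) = 183/275 = 3^1*5^( - 2 )* 11^( - 1 )* 61^1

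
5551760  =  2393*2320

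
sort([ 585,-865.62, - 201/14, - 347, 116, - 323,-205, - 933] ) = [  -  933, - 865.62,- 347, - 323, - 205, - 201/14,116, 585 ]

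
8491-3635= 4856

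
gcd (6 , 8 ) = 2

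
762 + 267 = 1029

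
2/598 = 1/299 = 0.00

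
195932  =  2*97966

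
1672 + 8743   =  10415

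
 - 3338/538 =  - 7+214/269 = -6.20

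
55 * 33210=1826550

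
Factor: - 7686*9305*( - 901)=2^1*3^2*5^1*7^1*17^1*53^1*61^1*1861^1 = 64437925230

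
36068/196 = 9017/49 = 184.02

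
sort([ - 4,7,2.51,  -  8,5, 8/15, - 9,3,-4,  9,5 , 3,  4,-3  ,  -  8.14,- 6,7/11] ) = [ - 9,  -  8.14,  -  8, - 6, - 4,  -  4,- 3,8/15,7/11,2.51,3 , 3, 4, 5,  5, 7,9]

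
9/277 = 9/277 = 0.03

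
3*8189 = 24567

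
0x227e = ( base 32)8ju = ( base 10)8830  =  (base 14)330A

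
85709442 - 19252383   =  66457059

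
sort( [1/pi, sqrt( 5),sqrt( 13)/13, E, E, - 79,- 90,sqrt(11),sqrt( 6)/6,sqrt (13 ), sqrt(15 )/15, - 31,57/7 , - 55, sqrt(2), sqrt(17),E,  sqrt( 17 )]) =[ - 90, - 79,-55, - 31, sqrt(15 )/15 , sqrt(13) /13,1/pi,sqrt( 6) /6, sqrt(2) , sqrt(5),  E, E, E,sqrt( 11) , sqrt( 13 ),  sqrt( 17 ),sqrt(17), 57/7]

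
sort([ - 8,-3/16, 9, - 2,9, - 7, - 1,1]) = [ - 8, - 7, - 2, - 1, - 3/16,1, 9, 9]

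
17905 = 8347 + 9558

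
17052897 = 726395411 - 709342514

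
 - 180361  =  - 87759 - 92602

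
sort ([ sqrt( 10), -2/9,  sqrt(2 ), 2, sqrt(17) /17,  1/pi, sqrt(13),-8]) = [ - 8, - 2/9,  sqrt( 17 ) /17,1/pi,  sqrt(2),  2, sqrt(10),sqrt( 13)]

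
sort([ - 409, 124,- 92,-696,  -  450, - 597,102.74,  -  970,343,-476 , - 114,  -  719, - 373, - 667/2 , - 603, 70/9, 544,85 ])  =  [ - 970, - 719,-696,-603, - 597, - 476,-450,  -  409  ,-373,  -  667/2,-114,-92 , 70/9, 85, 102.74,  124, 343, 544 ] 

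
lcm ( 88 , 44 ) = 88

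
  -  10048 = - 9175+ -873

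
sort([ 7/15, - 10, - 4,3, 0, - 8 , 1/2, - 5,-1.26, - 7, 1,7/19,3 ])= [ - 10,-8, - 7,-5, - 4, - 1.26,0,7/19,7/15,1/2 , 1,3 , 3]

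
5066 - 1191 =3875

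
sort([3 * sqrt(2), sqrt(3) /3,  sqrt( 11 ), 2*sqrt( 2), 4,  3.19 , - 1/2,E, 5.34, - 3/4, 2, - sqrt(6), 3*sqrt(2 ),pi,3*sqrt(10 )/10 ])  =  [ - sqrt (6),  -  3/4, -1/2,sqrt(3 ) /3,3*sqrt(10 )/10, 2, E , 2*sqrt(2) , pi,3.19,  sqrt(11),4,  3*sqrt( 2),  3*sqrt( 2),  5.34 ]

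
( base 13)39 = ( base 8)60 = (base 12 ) 40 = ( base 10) 48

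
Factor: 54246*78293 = 2^1 * 3^1*59^1*1327^1*9041^1 = 4247082078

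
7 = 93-86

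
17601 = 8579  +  9022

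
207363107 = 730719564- 523356457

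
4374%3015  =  1359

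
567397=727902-160505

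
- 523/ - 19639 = 523/19639 = 0.03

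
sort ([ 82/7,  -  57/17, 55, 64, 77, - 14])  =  [  -  14, - 57/17,82/7 , 55, 64, 77 ] 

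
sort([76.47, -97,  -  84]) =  [-97, - 84,  76.47 ]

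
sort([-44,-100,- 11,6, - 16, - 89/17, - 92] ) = [ - 100,-92 , - 44, - 16, - 11, - 89/17,6 ]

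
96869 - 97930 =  - 1061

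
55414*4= 221656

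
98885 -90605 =8280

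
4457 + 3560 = 8017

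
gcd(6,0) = 6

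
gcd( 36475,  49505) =5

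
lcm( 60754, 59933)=4435042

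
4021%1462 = 1097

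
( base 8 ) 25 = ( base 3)210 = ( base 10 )21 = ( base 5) 41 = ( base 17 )14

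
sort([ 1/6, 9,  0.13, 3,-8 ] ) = [-8, 0.13,  1/6, 3, 9 ] 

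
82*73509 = 6027738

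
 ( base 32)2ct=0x99D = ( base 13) 1174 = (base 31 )2HC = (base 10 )2461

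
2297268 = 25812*89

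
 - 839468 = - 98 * 8566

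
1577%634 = 309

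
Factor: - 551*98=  - 53998 = -2^1*7^2* 19^1*29^1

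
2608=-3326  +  5934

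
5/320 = 1/64 = 0.02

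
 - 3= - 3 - 0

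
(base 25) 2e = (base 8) 100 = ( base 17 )3d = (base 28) 28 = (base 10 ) 64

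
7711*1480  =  11412280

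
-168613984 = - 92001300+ - 76612684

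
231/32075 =231/32075 = 0.01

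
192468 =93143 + 99325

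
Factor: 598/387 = 2^1*3^( - 2 )*13^1*23^1*43^ (-1)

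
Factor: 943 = 23^1*41^1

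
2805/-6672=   -  935/2224 = -0.42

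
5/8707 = 5/8707 = 0.00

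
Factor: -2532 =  - 2^2*3^1 * 211^1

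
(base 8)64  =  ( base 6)124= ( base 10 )52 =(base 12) 44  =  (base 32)1K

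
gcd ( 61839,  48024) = 9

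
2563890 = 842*3045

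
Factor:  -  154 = - 2^1*7^1* 11^1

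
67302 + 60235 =127537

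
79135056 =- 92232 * ( - 858)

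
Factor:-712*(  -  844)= 600928 = 2^5 *89^1  *211^1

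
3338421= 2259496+1078925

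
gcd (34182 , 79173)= 9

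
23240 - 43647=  - 20407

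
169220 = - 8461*(  -  20) 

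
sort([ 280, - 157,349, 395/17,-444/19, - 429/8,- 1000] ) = [-1000, - 157, - 429/8, - 444/19,395/17 , 280,  349 ]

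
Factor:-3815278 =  - 2^1*1907639^1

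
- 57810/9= - 6424 + 2/3 = -6423.33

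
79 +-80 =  - 1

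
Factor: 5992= 2^3 * 7^1*107^1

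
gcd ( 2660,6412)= 28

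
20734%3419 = 220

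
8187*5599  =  45839013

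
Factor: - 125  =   - 5^3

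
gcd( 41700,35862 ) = 834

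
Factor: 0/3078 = 0=0^1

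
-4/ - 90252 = 1/22563 = 0.00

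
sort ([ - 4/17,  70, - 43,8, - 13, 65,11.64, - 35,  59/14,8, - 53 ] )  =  [ - 53, - 43, - 35 ,-13,- 4/17,  59/14,8,8,11.64,65,70 ]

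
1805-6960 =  - 5155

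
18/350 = 9/175 = 0.05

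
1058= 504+554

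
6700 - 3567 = 3133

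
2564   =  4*641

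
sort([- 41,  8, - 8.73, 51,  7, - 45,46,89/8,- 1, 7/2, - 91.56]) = [ - 91.56, - 45,-41, -8.73,  -  1 , 7/2 , 7,8,89/8 , 46,51] 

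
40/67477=40/67477 = 0.00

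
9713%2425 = 13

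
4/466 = 2/233 = 0.01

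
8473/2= 8473/2 = 4236.50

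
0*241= 0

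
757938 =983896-225958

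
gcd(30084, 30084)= 30084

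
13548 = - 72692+86240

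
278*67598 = 18792244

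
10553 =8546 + 2007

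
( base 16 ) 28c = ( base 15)2d7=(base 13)3b2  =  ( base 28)n8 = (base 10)652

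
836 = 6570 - 5734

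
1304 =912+392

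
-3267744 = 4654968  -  7922712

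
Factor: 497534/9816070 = 5^(- 1)*11^( - 1)*19^1*13093^1*89237^(-1) = 248767/4908035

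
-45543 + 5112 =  - 40431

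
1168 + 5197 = 6365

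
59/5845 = 59/5845 = 0.01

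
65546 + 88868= 154414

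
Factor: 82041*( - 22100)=  -  2^2 *3^1 *5^2 * 13^1*17^1*23^1 * 29^1*41^1 = -1813106100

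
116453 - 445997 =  - 329544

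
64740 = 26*2490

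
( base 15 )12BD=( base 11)300a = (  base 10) 4003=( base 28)52r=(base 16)fa3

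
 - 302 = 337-639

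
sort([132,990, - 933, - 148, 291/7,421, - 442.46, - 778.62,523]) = [ - 933, - 778.62, - 442.46, - 148 , 291/7,132  ,  421,523,  990] 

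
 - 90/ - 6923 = 90/6923  =  0.01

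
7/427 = 1/61= 0.02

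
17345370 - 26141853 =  - 8796483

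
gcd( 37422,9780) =6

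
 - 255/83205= - 1+5530/5547= -  0.00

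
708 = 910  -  202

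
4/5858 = 2/2929 = 0.00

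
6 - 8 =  - 2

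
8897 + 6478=15375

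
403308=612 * 659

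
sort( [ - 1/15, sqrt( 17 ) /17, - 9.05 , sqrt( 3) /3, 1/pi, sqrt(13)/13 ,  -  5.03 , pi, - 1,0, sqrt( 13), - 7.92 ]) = [ - 9.05, - 7.92, - 5.03  ,- 1 , - 1/15, 0 , sqrt(17 )/17,sqrt(13 )/13,  1/pi,sqrt(3 )/3,  pi, sqrt(13) ] 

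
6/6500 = 3/3250 = 0.00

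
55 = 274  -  219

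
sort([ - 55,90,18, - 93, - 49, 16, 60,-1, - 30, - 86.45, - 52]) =[ - 93, - 86.45 , - 55, - 52, - 49, - 30, - 1, 16, 18,  60, 90 ] 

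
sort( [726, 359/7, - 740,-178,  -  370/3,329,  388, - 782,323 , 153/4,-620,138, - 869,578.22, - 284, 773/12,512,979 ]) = [ - 869,-782, - 740,- 620, - 284,-178, - 370/3, 153/4, 359/7, 773/12, 138,323, 329,388,512, 578.22,726,979 ]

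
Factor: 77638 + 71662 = 149300= 2^2*5^2*1493^1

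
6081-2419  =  3662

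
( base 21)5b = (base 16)74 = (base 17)6e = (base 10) 116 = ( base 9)138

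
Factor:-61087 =-13^1*37^1 * 127^1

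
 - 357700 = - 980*365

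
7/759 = 7/759 = 0.01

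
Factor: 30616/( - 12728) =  - 37^( - 1 )*89^1 = - 89/37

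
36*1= 36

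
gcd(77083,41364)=1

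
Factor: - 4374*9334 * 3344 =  - 136525207104 = - 2^6 *3^7 * 11^1*13^1 *19^1 * 359^1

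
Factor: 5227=5227^1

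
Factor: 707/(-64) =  - 2^( - 6 )*7^1*101^1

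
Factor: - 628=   -  2^2*157^1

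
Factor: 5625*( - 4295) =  - 24159375 = - 3^2*5^5 * 859^1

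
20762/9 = 20762/9 = 2306.89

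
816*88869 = 72517104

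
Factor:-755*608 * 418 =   -  2^6 * 5^1 * 11^1*19^2 * 151^1 = - 191878720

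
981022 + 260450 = 1241472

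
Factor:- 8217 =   -  3^2*11^1 * 83^1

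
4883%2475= 2408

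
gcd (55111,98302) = 1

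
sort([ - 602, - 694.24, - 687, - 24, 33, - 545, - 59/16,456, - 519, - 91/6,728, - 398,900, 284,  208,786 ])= [-694.24, - 687,-602, - 545,  -  519,-398, - 24, - 91/6, - 59/16,33, 208,284, 456,728, 786, 900]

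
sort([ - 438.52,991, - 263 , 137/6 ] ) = [ - 438.52, - 263, 137/6,991]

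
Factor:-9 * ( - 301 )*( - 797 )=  - 3^2*7^1*43^1*797^1 = -  2159073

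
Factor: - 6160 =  - 2^4* 5^1*7^1*11^1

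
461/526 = 461/526=0.88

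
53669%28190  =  25479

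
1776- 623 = 1153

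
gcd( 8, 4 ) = 4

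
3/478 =3/478  =  0.01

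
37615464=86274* 436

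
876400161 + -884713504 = -8313343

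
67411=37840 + 29571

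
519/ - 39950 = -1 + 39431/39950= - 0.01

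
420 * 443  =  186060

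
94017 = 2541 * 37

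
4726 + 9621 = 14347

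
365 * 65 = 23725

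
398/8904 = 199/4452=0.04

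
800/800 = 1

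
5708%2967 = 2741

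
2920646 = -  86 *( - 33961)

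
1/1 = 1=   1.00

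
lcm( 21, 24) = 168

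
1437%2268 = 1437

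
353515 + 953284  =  1306799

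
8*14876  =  119008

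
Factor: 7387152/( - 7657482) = -2^3*7^(-1) * 23^(  -  1)*67^1*  2297^1*7927^( -1 ) = - 1231192/1276247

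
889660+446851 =1336511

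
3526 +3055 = 6581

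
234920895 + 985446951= 1220367846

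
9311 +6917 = 16228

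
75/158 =75/158=0.47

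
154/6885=154/6885 = 0.02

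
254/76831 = 254/76831 = 0.00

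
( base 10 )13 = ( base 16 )d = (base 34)D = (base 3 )111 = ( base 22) d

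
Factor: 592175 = 5^2*23687^1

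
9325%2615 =1480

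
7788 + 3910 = 11698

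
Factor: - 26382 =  - 2^1*3^1*4397^1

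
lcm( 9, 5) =45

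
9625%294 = 217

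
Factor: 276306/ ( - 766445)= - 2^1 * 3^1*5^( - 1)*17^( - 1) *71^( - 1 ) * 127^( - 1 )*46051^1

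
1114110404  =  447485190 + 666625214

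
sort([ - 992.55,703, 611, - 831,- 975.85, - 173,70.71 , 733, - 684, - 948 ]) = [ - 992.55, - 975.85, - 948, - 831 , - 684, - 173, 70.71, 611, 703, 733] 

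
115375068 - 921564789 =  - 806189721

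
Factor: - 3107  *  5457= - 16954899 = - 3^1 * 13^1*17^1*107^1*239^1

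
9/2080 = 9/2080=0.00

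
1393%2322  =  1393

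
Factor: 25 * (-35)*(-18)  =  15750 = 2^1*3^2*5^3*7^1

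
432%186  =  60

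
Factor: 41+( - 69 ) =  -28 = - 2^2 * 7^1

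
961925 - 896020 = 65905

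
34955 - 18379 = 16576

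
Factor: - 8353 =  - 8353^1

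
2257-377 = 1880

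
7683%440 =203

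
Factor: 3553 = 11^1*17^1 * 19^1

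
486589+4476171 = 4962760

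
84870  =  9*9430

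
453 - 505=-52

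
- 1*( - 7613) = 7613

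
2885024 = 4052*712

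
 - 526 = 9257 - 9783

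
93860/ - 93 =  - 1010 + 70/93 = - 1009.25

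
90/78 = 1+2/13  =  1.15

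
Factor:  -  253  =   - 11^1 *23^1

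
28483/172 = 28483/172 =165.60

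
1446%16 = 6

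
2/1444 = 1/722 = 0.00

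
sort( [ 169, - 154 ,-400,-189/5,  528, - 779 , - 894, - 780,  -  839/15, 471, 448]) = [ - 894,-780, - 779,- 400, - 154, - 839/15,-189/5,169,448,471,528 ]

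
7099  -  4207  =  2892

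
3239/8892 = 3239/8892 = 0.36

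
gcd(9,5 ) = 1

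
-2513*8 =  - 20104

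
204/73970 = 102/36985 = 0.00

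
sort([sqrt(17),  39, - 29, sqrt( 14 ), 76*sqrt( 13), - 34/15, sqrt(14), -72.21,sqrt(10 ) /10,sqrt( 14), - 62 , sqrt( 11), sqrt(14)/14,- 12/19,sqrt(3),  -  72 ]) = [ - 72.21,-72,-62, - 29, - 34/15,  -  12/19, sqrt(14)/14, sqrt (10)/10, sqrt( 3 ), sqrt(11), sqrt(14), sqrt ( 14), sqrt ( 14),sqrt( 17), 39,76 * sqrt( 13 )]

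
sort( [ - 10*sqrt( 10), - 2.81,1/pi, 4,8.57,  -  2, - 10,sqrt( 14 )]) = [ - 10*sqrt(10),  -  10,-2.81, - 2, 1/pi, sqrt(14 ),4,8.57]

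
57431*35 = 2010085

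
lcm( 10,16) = 80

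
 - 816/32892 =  - 68/2741 = - 0.02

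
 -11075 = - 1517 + -9558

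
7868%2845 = 2178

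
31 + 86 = 117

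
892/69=12+64/69 = 12.93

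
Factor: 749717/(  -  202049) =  - 17^1*44101^1 * 202049^(- 1)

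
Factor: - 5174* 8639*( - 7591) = 339303929926  =  2^1*13^1*53^1*163^1*199^1*  7591^1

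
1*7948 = 7948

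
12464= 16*779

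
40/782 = 20/391 = 0.05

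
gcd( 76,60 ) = 4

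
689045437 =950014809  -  260969372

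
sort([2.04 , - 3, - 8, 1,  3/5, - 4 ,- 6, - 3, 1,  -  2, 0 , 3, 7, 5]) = [-8  ,-6,-4 , - 3,- 3, - 2,0, 3/5, 1 , 1, 2.04, 3, 5, 7]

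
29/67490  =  29/67490 = 0.00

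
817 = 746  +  71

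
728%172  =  40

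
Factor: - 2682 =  - 2^1*3^2*149^1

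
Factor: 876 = 2^2*3^1*73^1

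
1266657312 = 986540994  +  280116318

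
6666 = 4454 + 2212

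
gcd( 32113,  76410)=1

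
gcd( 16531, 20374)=61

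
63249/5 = 12649 + 4/5 = 12649.80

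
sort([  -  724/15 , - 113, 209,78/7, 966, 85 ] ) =[ - 113,-724/15, 78/7, 85, 209, 966 ]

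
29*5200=150800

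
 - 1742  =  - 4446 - -2704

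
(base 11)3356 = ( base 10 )4417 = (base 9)6047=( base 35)3L7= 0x1141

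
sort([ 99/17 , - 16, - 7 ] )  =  [ - 16, - 7, 99/17]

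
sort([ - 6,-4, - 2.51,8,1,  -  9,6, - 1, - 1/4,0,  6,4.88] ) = [  -  9, - 6, - 4,  -  2.51, - 1, - 1/4,  0,1,  4.88, 6,6, 8] 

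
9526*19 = 180994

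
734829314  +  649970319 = 1384799633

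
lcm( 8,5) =40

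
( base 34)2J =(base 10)87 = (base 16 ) 57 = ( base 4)1113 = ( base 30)2R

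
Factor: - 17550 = - 2^1*3^3*5^2*13^1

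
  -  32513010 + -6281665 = - 38794675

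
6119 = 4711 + 1408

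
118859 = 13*9143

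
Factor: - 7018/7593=  -  2^1*3^( - 1) * 11^2*29^1  *2531^(- 1) 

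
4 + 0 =4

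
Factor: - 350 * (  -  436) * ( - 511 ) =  - 77978600 = - 2^3*5^2*7^2*73^1*109^1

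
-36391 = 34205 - 70596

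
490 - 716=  - 226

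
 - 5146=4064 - 9210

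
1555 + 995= 2550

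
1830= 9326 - 7496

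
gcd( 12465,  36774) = 9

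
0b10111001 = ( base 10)185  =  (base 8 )271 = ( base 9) 225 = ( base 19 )9E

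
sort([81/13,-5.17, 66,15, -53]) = [-53, - 5.17, 81/13, 15, 66]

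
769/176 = 769/176 = 4.37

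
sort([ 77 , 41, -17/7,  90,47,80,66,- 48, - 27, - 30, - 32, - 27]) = [ - 48,  -  32, - 30, - 27,  -  27, - 17/7,41,47,66, 77,80, 90]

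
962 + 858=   1820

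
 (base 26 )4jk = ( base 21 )765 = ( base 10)3218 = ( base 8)6222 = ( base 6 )22522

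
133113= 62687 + 70426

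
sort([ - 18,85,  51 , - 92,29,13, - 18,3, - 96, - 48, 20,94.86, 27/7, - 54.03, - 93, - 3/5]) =[ - 96,  -  93, - 92 ,  -  54.03, - 48, -18, - 18, - 3/5, 3, 27/7, 13,  20, 29, 51, 85, 94.86]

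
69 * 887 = 61203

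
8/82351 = 8/82351=0.00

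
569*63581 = 36177589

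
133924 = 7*19132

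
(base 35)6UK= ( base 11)6365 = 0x20e4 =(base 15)2765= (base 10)8420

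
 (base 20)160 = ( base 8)1010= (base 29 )hr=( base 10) 520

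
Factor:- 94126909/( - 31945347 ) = 3^( - 4)*7^(  -  1 )*17^1*103^( - 1)*547^(-1) * 5536877^1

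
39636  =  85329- 45693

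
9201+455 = 9656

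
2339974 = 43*54418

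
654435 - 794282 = -139847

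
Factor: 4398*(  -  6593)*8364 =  - 242522661096 = -  2^3*3^2*17^1* 19^1*41^1*347^1*733^1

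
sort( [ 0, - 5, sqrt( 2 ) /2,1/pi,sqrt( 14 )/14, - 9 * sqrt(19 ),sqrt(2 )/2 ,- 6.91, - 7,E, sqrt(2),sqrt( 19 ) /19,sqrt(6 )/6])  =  [ - 9*sqrt ( 19), - 7, - 6.91, - 5, 0,sqrt(19 )/19,sqrt( 14 )/14,1/pi, sqrt(6 ) /6, sqrt( 2 )/2,sqrt(2 )/2,sqrt( 2 ),E]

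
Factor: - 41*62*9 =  - 22878 = - 2^1* 3^2*31^1  *41^1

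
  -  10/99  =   - 1 + 89/99=- 0.10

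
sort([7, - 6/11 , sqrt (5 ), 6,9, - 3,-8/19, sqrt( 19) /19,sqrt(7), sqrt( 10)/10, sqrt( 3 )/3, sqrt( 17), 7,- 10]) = [  -  10, - 3, - 6/11, - 8/19, sqrt ( 19) /19,  sqrt( 10)/10,sqrt (3 )/3, sqrt(5),  sqrt(7 ) , sqrt(17),  6,  7, 7,9]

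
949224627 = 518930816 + 430293811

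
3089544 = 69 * 44776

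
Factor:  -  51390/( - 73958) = 25695/36979=3^2*5^1*571^1*36979^( - 1) 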